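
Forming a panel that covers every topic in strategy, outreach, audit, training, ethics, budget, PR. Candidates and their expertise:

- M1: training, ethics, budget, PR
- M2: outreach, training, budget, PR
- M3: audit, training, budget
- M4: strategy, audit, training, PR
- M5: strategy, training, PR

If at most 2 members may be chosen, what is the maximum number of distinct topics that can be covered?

6

Choosing M1, M4 covers {strategy, audit, training, ethics, budget, PR} — 6 topics.
No choice of 2 members does better; here outreach is left uncovered.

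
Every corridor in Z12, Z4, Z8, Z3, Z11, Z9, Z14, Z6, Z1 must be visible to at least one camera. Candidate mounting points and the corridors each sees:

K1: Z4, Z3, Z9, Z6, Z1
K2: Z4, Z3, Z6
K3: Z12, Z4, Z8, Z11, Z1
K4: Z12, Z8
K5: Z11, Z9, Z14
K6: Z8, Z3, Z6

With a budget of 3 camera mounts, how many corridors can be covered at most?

Choosing K1, K3, K5 covers {Z12, Z4, Z8, Z3, Z11, Z9, Z14, Z6, Z1} — 9 corridors.
That is all 9 corridors.

9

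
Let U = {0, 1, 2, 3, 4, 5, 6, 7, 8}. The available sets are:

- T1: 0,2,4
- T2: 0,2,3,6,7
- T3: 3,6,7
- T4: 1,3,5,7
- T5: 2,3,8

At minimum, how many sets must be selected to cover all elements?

4

T1, T2, T4, T5 together cover {0, 1, 2, 3, 4, 5, 6, 7, 8} — every element.
No 3 of the 5 sets cover everything (all 10 triples fall short), so 4 is minimum.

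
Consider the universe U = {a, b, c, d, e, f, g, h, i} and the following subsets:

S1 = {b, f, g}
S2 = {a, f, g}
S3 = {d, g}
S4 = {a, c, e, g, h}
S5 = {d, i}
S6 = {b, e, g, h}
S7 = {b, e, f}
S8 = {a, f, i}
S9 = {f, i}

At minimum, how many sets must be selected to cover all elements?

S1, S4, S5 together cover {a, b, c, d, e, f, g, h, i} — every element.
No 2 of the 9 sets cover everything (all 36 pairs fall short), so 3 is minimum.

3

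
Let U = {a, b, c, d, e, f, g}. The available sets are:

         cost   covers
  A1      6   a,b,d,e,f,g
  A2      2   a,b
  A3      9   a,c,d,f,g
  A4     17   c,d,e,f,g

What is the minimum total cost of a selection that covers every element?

A1, A3 cover every element at cost 6 + 9 = 15.
Any cover uses at least 2 sets; among all covering selections none totals below 15.

15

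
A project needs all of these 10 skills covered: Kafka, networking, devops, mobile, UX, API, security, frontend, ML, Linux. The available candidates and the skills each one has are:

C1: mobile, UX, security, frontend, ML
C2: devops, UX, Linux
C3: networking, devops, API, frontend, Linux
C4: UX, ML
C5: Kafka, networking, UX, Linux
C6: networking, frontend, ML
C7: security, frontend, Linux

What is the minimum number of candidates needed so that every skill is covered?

3

C1, C3, C5 together cover {Kafka, networking, devops, mobile, UX, API, security, frontend, ML, Linux} — every skill.
No 2 of the 7 candidates cover everything (all 21 pairs fall short), so 3 is minimum.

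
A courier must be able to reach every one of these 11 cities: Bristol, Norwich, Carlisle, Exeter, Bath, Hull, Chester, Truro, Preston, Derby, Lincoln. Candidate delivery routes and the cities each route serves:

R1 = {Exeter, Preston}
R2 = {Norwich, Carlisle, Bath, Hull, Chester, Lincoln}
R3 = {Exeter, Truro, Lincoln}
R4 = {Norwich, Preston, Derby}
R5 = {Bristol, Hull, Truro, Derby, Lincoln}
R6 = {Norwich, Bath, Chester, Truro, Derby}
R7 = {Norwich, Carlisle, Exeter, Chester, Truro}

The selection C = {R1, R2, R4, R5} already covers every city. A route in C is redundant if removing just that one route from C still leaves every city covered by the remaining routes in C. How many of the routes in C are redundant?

Drop R1: Exeter uncovered — not redundant.
Drop R2: Carlisle, Bath, Chester uncovered — not redundant.
Drop R4: the rest still cover every city — redundant.
Drop R5: Bristol, Truro uncovered — not redundant.
1 redundant: R4.

1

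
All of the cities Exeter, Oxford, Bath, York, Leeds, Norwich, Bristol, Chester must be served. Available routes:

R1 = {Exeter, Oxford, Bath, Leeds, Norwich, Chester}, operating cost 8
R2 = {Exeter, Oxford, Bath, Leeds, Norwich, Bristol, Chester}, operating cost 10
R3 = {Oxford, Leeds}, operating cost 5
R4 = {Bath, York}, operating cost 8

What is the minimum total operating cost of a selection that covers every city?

R2, R4 cover every city at operating cost 10 + 8 = 18.
Any cover uses at least 2 routes; among all covering selections none totals below 18.
Greedy by coverage-per-operating cost would pick R1, R4, R2 for 26 — worse than the optimum 18.

18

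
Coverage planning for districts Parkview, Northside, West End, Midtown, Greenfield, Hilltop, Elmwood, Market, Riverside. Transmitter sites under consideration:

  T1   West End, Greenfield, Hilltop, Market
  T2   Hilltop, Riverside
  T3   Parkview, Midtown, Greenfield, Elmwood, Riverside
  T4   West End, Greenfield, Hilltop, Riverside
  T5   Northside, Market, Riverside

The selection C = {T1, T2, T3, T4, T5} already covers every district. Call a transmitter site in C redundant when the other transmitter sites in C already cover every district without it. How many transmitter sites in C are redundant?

Drop T1: the rest still cover every district — redundant.
Drop T2: the rest still cover every district — redundant.
Drop T3: Parkview, Midtown, Elmwood uncovered — not redundant.
Drop T4: the rest still cover every district — redundant.
Drop T5: Northside uncovered — not redundant.
3 redundant: T1, T2, T4.

3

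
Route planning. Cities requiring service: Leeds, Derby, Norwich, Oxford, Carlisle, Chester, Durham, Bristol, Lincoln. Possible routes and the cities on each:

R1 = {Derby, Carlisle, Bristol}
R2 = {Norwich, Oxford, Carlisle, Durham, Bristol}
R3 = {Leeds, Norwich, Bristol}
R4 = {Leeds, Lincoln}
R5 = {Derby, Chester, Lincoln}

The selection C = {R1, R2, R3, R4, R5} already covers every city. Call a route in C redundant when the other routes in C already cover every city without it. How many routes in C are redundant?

Drop R1: the rest still cover every city — redundant.
Drop R2: Oxford, Durham uncovered — not redundant.
Drop R3: the rest still cover every city — redundant.
Drop R4: the rest still cover every city — redundant.
Drop R5: Chester uncovered — not redundant.
3 redundant: R1, R3, R4.

3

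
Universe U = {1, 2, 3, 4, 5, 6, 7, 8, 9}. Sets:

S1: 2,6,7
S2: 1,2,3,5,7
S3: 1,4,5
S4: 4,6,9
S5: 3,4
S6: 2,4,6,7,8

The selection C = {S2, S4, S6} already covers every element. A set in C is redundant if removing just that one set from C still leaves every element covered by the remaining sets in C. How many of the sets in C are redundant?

Drop S2: 1, 3, 5 uncovered — not redundant.
Drop S4: 9 uncovered — not redundant.
Drop S6: 8 uncovered — not redundant.
None of the sets in C is redundant.

0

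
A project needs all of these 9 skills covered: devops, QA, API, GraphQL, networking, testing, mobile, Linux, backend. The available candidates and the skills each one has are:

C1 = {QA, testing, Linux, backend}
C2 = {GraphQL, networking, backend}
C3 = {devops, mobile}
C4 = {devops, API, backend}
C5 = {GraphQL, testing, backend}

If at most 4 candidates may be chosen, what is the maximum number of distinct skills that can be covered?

Choosing C1, C2, C3, C4 covers {devops, QA, API, GraphQL, networking, testing, mobile, Linux, backend} — 9 skills.
That is all 9 skills.

9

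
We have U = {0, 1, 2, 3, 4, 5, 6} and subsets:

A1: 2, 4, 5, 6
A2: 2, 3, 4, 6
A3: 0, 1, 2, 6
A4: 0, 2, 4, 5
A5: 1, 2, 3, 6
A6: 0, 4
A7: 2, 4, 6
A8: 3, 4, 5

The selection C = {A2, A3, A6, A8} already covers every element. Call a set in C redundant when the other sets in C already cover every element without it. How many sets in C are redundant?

Drop A2: the rest still cover every element — redundant.
Drop A3: 1 uncovered — not redundant.
Drop A6: the rest still cover every element — redundant.
Drop A8: 5 uncovered — not redundant.
2 redundant: A2, A6.

2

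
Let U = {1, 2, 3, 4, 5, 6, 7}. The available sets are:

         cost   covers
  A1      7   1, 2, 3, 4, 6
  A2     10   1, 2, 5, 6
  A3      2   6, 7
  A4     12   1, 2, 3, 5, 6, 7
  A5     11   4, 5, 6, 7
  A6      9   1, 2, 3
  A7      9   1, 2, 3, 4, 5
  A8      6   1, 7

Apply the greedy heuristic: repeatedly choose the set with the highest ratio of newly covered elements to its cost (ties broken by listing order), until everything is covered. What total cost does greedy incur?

Pick 1: A3 adds 2 new (6, 7) at cost 2 (ratio 2/2).
Pick 2: A1 adds 4 new (1, 2, 3, 4) at cost 7 (ratio 4/7).
Pick 3: A7 adds 1 new (5) at cost 9 (ratio 1/9).
Greedy total cost: 2 + 7 + 9 = 18. (The true optimum is 11, so greedy overshoots here.)

18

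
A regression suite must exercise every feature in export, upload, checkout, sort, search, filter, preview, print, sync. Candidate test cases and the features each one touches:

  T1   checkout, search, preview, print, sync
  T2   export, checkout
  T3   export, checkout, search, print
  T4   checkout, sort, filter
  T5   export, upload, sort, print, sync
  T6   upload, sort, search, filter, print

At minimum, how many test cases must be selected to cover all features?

T1, T2, T6 together cover {export, upload, checkout, sort, search, filter, preview, print, sync} — every feature.
No 2 of the 6 test cases cover everything (all 15 pairs fall short), so 3 is minimum.

3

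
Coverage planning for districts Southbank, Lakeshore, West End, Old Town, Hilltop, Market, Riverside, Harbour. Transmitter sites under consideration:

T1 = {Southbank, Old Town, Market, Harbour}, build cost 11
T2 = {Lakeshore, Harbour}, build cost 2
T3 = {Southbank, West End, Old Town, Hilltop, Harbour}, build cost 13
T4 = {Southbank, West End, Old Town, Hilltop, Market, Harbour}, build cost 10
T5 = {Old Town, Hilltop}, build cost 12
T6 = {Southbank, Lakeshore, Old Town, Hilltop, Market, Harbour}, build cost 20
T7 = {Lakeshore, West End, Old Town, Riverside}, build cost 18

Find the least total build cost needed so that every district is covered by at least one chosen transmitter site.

T4, T7 cover every district at build cost 10 + 18 = 28.
Any cover uses at least 2 transmitter sites; among all covering selections none totals below 28.

28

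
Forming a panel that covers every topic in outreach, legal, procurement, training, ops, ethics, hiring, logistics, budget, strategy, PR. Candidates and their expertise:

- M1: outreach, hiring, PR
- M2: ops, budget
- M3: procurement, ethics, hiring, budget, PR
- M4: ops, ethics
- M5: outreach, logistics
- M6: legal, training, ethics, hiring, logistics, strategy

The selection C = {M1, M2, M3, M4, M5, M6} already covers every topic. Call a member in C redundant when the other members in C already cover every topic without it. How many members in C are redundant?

Drop M1: the rest still cover every topic — redundant.
Drop M2: the rest still cover every topic — redundant.
Drop M3: procurement uncovered — not redundant.
Drop M4: the rest still cover every topic — redundant.
Drop M5: the rest still cover every topic — redundant.
Drop M6: legal, training, strategy uncovered — not redundant.
4 redundant: M1, M2, M4, M5.

4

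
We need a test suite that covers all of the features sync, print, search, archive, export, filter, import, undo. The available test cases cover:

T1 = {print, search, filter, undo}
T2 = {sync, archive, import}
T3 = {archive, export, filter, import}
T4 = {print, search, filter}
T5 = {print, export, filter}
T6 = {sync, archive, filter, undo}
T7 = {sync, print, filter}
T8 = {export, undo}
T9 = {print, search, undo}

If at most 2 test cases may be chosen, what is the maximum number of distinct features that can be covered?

7

Choosing T1, T2 covers {sync, print, search, archive, filter, import, undo} — 7 features.
No choice of 2 test cases does better; here export is left uncovered.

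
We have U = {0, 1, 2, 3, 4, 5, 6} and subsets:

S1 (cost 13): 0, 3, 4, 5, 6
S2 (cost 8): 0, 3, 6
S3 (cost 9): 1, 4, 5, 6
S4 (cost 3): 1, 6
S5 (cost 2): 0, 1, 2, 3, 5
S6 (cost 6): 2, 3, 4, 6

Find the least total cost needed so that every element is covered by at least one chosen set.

8

S5, S6 cover every element at cost 2 + 6 = 8.
Any cover uses at least 2 sets; among all covering selections none totals below 8.
Greedy by coverage-per-cost would pick S5, S4, S6 for 11 — worse than the optimum 8.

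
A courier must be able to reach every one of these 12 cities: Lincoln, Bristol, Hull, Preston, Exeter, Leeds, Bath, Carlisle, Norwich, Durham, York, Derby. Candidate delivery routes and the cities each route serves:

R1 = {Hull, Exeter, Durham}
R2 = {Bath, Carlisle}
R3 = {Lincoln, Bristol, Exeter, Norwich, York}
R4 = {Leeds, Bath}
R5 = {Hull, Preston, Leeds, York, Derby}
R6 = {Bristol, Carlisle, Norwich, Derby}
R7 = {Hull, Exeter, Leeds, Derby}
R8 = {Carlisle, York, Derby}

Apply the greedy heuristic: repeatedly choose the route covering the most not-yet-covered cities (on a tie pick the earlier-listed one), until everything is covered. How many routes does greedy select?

4

Pick 1: R3 covers 5 new cities (Lincoln, Bristol, Exeter, Norwich, York).
Pick 2: R5 covers 4 new cities (Hull, Preston, Leeds, Derby).
Pick 3: R2 covers 2 new cities (Bath, Carlisle).
Pick 4: R1 covers 1 new cities (Durham).
Greedy uses 4 routes.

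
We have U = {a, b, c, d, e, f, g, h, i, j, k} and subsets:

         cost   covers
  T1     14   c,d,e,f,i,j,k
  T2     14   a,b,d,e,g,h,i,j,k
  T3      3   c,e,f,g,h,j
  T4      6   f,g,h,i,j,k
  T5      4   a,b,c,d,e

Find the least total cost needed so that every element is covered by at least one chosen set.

T4, T5 cover every element at cost 6 + 4 = 10.
Any cover uses at least 2 sets; among all covering selections none totals below 10.
Greedy by coverage-per-cost would pick T3, T5, T4 for 13 — worse than the optimum 10.

10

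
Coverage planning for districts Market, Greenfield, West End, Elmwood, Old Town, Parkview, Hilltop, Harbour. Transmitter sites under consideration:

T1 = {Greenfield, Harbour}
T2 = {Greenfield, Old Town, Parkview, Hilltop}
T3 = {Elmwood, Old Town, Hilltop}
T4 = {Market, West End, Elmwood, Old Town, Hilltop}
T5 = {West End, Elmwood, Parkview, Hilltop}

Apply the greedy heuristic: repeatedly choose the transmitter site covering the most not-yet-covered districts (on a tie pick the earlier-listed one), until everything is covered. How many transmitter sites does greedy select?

3

Pick 1: T4 covers 5 new districts (Market, West End, Elmwood, Old Town, Hilltop).
Pick 2: T1 covers 2 new districts (Greenfield, Harbour).
Pick 3: T2 covers 1 new districts (Parkview).
Greedy uses 3 transmitter sites.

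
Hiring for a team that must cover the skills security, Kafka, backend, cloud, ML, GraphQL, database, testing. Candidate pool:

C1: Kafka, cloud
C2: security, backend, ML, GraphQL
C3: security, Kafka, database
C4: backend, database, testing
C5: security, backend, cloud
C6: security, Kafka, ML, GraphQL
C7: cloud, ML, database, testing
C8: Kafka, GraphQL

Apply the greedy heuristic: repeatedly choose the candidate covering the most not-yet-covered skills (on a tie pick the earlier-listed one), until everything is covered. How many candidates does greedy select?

Pick 1: C2 covers 4 new skills (security, backend, ML, GraphQL).
Pick 2: C7 covers 3 new skills (cloud, database, testing).
Pick 3: C1 covers 1 new skills (Kafka).
Greedy uses 3 candidates.

3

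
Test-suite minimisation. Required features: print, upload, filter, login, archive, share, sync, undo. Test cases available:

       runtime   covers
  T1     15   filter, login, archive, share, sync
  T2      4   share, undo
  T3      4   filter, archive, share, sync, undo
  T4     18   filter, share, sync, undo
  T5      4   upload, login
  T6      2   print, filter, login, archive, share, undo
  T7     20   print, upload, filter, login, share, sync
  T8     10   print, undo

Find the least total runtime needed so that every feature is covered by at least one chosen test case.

10

T3, T5, T6 cover every feature at runtime 4 + 4 + 2 = 10.
Any cover uses at least 2 test cases; among all covering selections none totals below 10.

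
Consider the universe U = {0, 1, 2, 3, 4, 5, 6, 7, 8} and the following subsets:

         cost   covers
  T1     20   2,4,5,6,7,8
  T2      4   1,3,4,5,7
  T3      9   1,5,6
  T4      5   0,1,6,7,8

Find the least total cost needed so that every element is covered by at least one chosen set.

T1, T2, T4 cover every element at cost 20 + 4 + 5 = 29.
Any cover uses at least 3 sets; among all covering selections none totals below 29.

29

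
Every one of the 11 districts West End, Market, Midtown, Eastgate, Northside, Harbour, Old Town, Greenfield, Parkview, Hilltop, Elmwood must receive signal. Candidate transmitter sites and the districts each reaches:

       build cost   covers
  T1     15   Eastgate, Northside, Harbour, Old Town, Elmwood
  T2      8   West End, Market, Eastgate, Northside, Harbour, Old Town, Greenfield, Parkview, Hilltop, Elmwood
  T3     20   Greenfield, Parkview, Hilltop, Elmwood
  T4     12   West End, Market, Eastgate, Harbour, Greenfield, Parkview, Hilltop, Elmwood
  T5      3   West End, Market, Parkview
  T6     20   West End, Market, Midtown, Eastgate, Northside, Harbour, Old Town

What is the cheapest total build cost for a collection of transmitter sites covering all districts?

T2, T6 cover every district at build cost 8 + 20 = 28.
Any cover uses at least 2 transmitter sites; among all covering selections none totals below 28.

28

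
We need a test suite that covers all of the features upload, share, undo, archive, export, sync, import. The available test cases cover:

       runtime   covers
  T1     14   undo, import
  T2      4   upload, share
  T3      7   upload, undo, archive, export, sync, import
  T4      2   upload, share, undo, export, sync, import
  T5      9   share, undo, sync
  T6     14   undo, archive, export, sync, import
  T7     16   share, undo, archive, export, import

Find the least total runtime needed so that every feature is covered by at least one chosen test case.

9

T3, T4 cover every feature at runtime 7 + 2 = 9.
Any cover uses at least 2 test cases; among all covering selections none totals below 9.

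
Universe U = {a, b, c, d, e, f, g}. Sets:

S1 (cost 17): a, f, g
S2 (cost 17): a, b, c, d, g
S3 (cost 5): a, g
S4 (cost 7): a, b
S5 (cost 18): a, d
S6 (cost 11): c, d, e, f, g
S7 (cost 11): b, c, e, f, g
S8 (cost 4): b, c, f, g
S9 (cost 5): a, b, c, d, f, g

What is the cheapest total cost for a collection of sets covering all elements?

S6, S9 cover every element at cost 11 + 5 = 16.
Any cover uses at least 2 sets; among all covering selections none totals below 16.

16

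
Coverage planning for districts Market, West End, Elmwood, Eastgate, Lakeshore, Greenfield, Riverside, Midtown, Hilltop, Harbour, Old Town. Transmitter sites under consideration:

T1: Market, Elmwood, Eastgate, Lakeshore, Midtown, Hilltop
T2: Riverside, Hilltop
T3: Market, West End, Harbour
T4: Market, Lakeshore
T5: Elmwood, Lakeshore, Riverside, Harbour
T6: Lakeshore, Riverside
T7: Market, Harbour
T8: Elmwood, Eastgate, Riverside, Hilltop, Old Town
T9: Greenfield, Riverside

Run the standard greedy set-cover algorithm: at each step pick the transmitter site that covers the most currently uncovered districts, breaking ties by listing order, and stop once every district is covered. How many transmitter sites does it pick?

Pick 1: T1 covers 6 new districts (Market, Elmwood, Eastgate, Lakeshore, Midtown, Hilltop).
Pick 2: T3 covers 2 new districts (West End, Harbour).
Pick 3: T8 covers 2 new districts (Riverside, Old Town).
Pick 4: T9 covers 1 new districts (Greenfield).
Greedy uses 4 transmitter sites.

4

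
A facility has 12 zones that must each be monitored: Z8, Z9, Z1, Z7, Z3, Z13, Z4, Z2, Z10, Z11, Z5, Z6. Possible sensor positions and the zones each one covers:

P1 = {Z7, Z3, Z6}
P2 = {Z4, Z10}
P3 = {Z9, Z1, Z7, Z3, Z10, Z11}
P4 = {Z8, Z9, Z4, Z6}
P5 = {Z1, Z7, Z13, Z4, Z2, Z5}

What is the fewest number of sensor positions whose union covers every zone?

3

P3, P4, P5 together cover {Z8, Z9, Z1, Z7, Z3, Z13, Z4, Z2, Z10, Z11, Z5, Z6} — every zone.
No 2 of the 5 sensor positions cover everything (all 10 pairs fall short), so 3 is minimum.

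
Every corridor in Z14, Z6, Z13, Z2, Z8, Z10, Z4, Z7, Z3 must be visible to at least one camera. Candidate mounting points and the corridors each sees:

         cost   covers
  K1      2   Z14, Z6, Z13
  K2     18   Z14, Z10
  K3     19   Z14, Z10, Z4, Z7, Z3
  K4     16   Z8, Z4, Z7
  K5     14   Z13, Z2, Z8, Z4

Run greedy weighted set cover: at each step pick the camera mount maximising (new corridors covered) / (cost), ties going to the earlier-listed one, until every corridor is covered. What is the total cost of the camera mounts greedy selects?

35

Pick 1: K1 adds 3 new (Z14, Z6, Z13) at cost 2 (ratio 3/2).
Pick 2: K5 adds 3 new (Z2, Z8, Z4) at cost 14 (ratio 3/14).
Pick 3: K3 adds 3 new (Z10, Z7, Z3) at cost 19 (ratio 3/19).
Greedy total cost: 2 + 14 + 19 = 35.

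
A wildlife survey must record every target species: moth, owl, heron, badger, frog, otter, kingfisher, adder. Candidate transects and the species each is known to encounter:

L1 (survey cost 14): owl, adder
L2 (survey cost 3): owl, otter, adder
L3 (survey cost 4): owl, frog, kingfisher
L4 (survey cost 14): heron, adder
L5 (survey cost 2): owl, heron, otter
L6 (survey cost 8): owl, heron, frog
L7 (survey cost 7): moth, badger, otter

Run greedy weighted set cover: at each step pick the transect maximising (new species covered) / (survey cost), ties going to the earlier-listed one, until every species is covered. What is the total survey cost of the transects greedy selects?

16

Pick 1: L5 adds 3 new (owl, heron, otter) at survey cost 2 (ratio 3/2).
Pick 2: L3 adds 2 new (frog, kingfisher) at survey cost 4 (ratio 2/4).
Pick 3: L2 adds 1 new (adder) at survey cost 3 (ratio 1/3).
Pick 4: L7 adds 2 new (moth, badger) at survey cost 7 (ratio 2/7).
Greedy total survey cost: 2 + 4 + 3 + 7 = 16.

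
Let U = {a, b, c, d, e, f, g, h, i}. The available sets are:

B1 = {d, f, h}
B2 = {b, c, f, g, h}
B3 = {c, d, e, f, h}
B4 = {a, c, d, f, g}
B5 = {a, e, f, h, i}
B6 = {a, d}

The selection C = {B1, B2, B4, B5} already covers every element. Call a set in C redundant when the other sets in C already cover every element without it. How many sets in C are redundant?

2

Drop B1: the rest still cover every element — redundant.
Drop B2: b uncovered — not redundant.
Drop B4: the rest still cover every element — redundant.
Drop B5: e, i uncovered — not redundant.
2 redundant: B1, B4.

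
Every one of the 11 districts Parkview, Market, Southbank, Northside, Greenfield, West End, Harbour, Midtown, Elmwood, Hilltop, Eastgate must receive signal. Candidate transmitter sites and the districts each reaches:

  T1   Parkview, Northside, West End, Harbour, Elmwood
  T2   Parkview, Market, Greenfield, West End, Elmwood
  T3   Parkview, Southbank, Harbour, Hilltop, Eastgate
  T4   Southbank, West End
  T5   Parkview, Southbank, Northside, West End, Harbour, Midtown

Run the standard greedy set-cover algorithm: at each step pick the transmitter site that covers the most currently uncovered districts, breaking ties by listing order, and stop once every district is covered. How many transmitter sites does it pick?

Pick 1: T5 covers 6 new districts (Parkview, Southbank, Northside, West End, Harbour, Midtown).
Pick 2: T2 covers 3 new districts (Market, Greenfield, Elmwood).
Pick 3: T3 covers 2 new districts (Hilltop, Eastgate).
Greedy uses 3 transmitter sites.

3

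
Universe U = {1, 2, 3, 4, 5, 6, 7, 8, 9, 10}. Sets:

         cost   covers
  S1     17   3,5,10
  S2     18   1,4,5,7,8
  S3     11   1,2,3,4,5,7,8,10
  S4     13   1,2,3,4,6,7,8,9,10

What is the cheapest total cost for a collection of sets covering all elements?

S3, S4 cover every element at cost 11 + 13 = 24.
Any cover uses at least 2 sets; among all covering selections none totals below 24.

24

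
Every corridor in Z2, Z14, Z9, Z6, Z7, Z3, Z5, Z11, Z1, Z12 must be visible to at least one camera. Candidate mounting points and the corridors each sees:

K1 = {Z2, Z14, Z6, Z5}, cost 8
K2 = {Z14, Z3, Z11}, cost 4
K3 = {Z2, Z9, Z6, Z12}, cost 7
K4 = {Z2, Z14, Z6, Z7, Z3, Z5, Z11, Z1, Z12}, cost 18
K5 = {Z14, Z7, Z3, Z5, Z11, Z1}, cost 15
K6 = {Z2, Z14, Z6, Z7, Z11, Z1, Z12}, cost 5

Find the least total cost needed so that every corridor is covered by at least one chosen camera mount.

K3, K5 cover every corridor at cost 7 + 15 = 22.
Any cover uses at least 2 camera mounts; among all covering selections none totals below 22.

22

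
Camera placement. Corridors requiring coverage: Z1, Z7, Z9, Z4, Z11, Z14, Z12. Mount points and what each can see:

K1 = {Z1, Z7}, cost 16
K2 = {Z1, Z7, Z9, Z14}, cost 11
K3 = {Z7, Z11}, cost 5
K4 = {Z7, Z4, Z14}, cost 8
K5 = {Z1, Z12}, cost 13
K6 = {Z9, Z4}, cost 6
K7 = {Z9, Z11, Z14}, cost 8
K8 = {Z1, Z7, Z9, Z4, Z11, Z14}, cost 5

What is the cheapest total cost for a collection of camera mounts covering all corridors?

K5, K8 cover every corridor at cost 13 + 5 = 18.
Any cover uses at least 2 camera mounts; among all covering selections none totals below 18.

18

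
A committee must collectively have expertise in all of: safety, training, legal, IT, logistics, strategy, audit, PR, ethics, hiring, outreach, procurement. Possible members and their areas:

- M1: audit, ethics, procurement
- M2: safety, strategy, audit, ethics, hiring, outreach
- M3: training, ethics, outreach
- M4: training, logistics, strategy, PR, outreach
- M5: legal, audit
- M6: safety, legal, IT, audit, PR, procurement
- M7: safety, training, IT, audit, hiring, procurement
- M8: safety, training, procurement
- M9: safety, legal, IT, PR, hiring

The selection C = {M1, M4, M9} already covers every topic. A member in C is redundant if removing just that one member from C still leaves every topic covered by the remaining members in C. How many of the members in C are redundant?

0

Drop M1: audit, ethics, procurement uncovered — not redundant.
Drop M4: training, logistics, strategy, outreach uncovered — not redundant.
Drop M9: safety, legal, IT, hiring uncovered — not redundant.
None of the members in C is redundant.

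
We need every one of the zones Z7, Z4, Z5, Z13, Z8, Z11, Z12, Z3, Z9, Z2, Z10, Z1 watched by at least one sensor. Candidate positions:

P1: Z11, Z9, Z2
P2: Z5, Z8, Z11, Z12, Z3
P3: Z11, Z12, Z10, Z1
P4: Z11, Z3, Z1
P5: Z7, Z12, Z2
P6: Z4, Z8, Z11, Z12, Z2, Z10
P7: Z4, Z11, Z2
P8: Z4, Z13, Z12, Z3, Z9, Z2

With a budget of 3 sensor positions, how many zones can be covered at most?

11

Choosing P2, P3, P8 covers {Z4, Z5, Z13, Z8, Z11, Z12, Z3, Z9, Z2, Z10, Z1} — 11 zones.
No choice of 3 sensor positions does better; here Z7 is left uncovered.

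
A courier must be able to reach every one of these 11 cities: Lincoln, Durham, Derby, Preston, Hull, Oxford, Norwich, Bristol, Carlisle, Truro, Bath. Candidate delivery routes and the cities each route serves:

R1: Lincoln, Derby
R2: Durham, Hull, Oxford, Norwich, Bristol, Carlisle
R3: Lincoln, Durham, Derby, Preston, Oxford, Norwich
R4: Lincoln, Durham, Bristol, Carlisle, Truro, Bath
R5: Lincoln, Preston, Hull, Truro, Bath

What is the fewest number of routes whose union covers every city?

3

R1, R2, R5 together cover {Lincoln, Durham, Derby, Preston, Hull, Oxford, Norwich, Bristol, Carlisle, Truro, Bath} — every city.
No 2 of the 5 routes cover everything (all 10 pairs fall short), so 3 is minimum.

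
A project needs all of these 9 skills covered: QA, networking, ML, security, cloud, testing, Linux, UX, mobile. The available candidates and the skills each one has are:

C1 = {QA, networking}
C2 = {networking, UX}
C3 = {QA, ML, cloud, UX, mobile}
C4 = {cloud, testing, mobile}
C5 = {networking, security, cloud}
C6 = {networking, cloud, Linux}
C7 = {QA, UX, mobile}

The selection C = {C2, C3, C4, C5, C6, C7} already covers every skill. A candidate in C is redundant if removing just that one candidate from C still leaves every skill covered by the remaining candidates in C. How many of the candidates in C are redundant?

Drop C2: the rest still cover every skill — redundant.
Drop C3: ML uncovered — not redundant.
Drop C4: testing uncovered — not redundant.
Drop C5: security uncovered — not redundant.
Drop C6: Linux uncovered — not redundant.
Drop C7: the rest still cover every skill — redundant.
2 redundant: C2, C7.

2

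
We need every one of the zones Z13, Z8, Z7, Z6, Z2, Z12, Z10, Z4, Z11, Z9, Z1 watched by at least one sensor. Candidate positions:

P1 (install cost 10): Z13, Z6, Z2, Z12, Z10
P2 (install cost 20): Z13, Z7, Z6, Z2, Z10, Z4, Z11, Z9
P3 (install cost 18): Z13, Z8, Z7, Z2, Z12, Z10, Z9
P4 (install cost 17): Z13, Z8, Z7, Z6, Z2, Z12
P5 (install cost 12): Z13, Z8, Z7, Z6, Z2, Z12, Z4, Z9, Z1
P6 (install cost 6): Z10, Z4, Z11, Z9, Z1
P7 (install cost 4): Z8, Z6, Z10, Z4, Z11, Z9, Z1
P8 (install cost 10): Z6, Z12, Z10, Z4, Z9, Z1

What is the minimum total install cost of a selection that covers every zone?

P5, P7 cover every zone at install cost 12 + 4 = 16.
Any cover uses at least 2 sensor positions; among all covering selections none totals below 16.

16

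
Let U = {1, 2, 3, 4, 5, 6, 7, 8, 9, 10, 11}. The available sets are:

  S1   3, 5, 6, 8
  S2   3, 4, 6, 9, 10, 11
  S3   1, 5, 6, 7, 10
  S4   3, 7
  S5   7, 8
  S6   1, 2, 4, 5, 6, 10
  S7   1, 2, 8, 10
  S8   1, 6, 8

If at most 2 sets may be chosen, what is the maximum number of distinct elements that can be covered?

9

Choosing S2, S3 covers {1, 3, 4, 5, 6, 7, 9, 10, 11} — 9 elements.
No choice of 2 sets does better; here 2, 8 are left uncovered.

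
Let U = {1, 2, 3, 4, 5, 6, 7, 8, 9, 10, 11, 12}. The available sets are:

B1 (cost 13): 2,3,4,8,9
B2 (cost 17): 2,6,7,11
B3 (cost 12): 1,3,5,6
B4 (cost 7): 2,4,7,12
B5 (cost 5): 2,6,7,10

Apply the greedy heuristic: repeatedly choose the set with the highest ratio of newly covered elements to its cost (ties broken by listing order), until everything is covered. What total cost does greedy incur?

Pick 1: B5 adds 4 new (2, 6, 7, 10) at cost 5 (ratio 4/5).
Pick 2: B1 adds 4 new (3, 4, 8, 9) at cost 13 (ratio 4/13).
Pick 3: B3 adds 2 new (1, 5) at cost 12 (ratio 2/12).
Pick 4: B4 adds 1 new (12) at cost 7 (ratio 1/7).
Pick 5: B2 adds 1 new (11) at cost 17 (ratio 1/17).
Greedy total cost: 5 + 13 + 12 + 7 + 17 = 54.

54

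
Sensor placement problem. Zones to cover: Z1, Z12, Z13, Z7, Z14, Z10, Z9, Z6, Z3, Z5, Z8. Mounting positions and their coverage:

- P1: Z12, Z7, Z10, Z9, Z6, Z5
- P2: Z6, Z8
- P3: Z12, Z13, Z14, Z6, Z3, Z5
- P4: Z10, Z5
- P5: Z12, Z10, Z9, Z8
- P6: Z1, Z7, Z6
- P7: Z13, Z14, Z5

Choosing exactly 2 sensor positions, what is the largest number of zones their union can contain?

9

Choosing P1, P3 covers {Z12, Z13, Z7, Z14, Z10, Z9, Z6, Z3, Z5} — 9 zones.
No choice of 2 sensor positions does better; here Z1, Z8 are left uncovered.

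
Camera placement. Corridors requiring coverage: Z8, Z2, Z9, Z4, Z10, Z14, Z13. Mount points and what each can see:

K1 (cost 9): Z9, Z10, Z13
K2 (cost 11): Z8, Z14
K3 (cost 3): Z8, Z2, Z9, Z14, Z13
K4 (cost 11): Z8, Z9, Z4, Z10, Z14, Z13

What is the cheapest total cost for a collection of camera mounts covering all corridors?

K3, K4 cover every corridor at cost 3 + 11 = 14.
Any cover uses at least 2 camera mounts; among all covering selections none totals below 14.

14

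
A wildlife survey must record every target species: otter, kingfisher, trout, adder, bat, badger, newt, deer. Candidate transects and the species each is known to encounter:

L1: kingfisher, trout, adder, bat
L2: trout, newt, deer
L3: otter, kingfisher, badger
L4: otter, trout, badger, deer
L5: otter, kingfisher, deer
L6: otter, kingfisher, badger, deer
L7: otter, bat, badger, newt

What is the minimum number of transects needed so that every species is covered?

3

L1, L2, L3 together cover {otter, kingfisher, trout, adder, bat, badger, newt, deer} — every species.
No 2 of the 7 transects cover everything (all 21 pairs fall short), so 3 is minimum.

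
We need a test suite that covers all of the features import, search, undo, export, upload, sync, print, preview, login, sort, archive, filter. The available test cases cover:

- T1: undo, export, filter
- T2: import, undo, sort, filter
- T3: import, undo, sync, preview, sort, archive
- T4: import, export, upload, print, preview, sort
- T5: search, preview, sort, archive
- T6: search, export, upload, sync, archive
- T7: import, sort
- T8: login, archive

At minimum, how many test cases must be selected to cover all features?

4

T1, T4, T6, T8 together cover {import, search, undo, export, upload, sync, print, preview, login, sort, archive, filter} — every feature.
No 3 of the 8 test cases cover everything (all 56 triples fall short), so 4 is minimum.
Greedy (largest uncovered first) would take T3, T4, T1, T5, T8 — 5 test cases — but 4 suffice.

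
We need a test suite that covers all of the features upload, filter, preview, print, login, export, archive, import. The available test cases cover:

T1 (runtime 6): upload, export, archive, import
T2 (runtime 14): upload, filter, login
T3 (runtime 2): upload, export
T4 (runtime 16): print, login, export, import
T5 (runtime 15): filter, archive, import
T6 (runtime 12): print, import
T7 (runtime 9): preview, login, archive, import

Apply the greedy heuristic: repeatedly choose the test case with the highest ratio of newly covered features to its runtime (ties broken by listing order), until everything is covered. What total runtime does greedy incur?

Pick 1: T3 adds 2 new (upload, export) at runtime 2 (ratio 2/2).
Pick 2: T7 adds 4 new (preview, login, archive, import) at runtime 9 (ratio 4/9).
Pick 3: T6 adds 1 new (print) at runtime 12 (ratio 1/12).
Pick 4: T2 adds 1 new (filter) at runtime 14 (ratio 1/14).
Greedy total runtime: 2 + 9 + 12 + 14 = 37.

37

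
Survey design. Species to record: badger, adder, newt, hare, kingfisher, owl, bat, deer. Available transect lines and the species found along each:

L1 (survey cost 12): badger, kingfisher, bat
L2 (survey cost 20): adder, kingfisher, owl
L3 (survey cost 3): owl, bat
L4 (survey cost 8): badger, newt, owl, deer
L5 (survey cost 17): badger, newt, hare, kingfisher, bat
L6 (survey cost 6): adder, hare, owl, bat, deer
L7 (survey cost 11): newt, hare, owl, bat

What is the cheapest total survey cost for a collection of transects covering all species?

L5, L6 cover every species at survey cost 17 + 6 = 23.
Any cover uses at least 2 transects; among all covering selections none totals below 23.

23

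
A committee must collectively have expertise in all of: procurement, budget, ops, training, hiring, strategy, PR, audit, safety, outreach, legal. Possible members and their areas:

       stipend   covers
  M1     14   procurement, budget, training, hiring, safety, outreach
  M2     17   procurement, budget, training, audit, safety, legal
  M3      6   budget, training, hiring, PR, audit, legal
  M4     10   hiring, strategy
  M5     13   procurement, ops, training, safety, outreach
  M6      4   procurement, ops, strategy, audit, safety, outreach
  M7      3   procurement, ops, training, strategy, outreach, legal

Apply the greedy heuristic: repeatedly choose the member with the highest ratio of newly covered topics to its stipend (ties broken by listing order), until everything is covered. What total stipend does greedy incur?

13

Pick 1: M7 adds 6 new (procurement, ops, training, strategy, outreach, legal) at stipend 3 (ratio 6/3).
Pick 2: M3 adds 4 new (budget, hiring, PR, audit) at stipend 6 (ratio 4/6).
Pick 3: M6 adds 1 new (safety) at stipend 4 (ratio 1/4).
Greedy total stipend: 3 + 6 + 4 = 13. (The true optimum is 10, so greedy overshoots here.)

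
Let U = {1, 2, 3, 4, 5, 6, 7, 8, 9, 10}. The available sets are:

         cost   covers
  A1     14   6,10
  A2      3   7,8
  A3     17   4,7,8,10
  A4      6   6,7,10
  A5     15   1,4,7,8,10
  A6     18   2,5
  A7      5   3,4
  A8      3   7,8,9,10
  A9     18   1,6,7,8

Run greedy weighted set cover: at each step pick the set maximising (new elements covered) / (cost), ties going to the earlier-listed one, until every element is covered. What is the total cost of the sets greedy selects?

47

Pick 1: A8 adds 4 new (7, 8, 9, 10) at cost 3 (ratio 4/3).
Pick 2: A7 adds 2 new (3, 4) at cost 5 (ratio 2/5).
Pick 3: A4 adds 1 new (6) at cost 6 (ratio 1/6).
Pick 4: A6 adds 2 new (2, 5) at cost 18 (ratio 2/18).
Pick 5: A5 adds 1 new (1) at cost 15 (ratio 1/15).
Greedy total cost: 3 + 5 + 6 + 18 + 15 = 47. (The true optimum is 44, so greedy overshoots here.)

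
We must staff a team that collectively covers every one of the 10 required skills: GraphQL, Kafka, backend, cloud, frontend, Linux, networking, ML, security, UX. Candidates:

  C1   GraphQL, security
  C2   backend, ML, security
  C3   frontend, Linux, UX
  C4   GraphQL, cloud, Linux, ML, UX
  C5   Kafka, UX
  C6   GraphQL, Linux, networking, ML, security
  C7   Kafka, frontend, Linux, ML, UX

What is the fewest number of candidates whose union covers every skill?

C2, C4, C6, C7 together cover {GraphQL, Kafka, backend, cloud, frontend, Linux, networking, ML, security, UX} — every skill.
No 3 of the 7 candidates cover everything (all 35 triples fall short), so 4 is minimum.

4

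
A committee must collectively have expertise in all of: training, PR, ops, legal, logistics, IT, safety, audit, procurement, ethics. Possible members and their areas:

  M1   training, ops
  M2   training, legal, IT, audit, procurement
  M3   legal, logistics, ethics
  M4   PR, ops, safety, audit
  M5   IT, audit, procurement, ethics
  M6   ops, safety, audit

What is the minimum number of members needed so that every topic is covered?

M2, M3, M4 together cover {training, PR, ops, legal, logistics, IT, safety, audit, procurement, ethics} — every topic.
No 2 of the 6 members cover everything (all 15 pairs fall short), so 3 is minimum.

3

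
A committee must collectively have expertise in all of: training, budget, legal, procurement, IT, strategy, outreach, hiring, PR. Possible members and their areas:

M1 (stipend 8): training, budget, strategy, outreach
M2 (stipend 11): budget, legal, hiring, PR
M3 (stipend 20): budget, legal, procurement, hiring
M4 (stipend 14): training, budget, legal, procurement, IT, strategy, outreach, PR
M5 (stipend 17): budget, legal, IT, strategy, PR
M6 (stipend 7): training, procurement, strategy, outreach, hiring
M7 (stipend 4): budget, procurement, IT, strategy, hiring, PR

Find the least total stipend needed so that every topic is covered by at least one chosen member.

18

M4, M7 cover every topic at stipend 14 + 4 = 18.
Any cover uses at least 2 members; among all covering selections none totals below 18.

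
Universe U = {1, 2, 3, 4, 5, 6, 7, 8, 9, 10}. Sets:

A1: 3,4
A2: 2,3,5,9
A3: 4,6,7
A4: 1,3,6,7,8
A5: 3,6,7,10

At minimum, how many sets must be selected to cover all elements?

4

A1, A2, A4, A5 together cover {1, 2, 3, 4, 5, 6, 7, 8, 9, 10} — every element.
No 3 of the 5 sets cover everything (all 10 triples fall short), so 4 is minimum.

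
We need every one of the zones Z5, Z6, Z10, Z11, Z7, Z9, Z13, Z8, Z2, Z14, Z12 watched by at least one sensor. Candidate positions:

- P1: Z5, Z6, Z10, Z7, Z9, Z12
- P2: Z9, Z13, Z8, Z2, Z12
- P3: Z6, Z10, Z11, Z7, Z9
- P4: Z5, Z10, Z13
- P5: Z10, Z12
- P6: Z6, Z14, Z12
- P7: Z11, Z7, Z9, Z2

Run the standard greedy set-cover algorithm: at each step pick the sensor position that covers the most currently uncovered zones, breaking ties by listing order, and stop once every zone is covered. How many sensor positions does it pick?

Pick 1: P1 covers 6 new zones (Z5, Z6, Z10, Z7, Z9, Z12).
Pick 2: P2 covers 3 new zones (Z13, Z8, Z2).
Pick 3: P3 covers 1 new zones (Z11).
Pick 4: P6 covers 1 new zones (Z14).
Greedy uses 4 sensor positions.

4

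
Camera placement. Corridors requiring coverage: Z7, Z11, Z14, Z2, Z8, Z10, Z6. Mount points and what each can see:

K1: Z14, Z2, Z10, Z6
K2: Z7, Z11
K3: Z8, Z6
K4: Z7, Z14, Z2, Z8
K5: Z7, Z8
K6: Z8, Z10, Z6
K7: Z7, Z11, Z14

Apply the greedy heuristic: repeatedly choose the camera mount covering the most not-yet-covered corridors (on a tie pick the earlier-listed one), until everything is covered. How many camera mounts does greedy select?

Pick 1: K1 covers 4 new corridors (Z14, Z2, Z10, Z6).
Pick 2: K2 covers 2 new corridors (Z7, Z11).
Pick 3: K3 covers 1 new corridors (Z8).
Greedy uses 3 camera mounts.

3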